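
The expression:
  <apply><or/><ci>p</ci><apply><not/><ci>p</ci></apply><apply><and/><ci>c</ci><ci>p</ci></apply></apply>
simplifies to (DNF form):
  <true/>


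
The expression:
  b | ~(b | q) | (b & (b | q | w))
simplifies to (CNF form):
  b | ~q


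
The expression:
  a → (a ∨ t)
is always true.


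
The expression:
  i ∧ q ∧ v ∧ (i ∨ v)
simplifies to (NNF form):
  i ∧ q ∧ v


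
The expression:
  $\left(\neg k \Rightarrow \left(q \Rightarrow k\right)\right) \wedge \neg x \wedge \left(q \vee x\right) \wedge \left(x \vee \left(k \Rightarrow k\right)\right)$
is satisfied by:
  {k: True, q: True, x: False}


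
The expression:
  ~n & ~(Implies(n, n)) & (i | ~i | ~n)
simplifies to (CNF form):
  False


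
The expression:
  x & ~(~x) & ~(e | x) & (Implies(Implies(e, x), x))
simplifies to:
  False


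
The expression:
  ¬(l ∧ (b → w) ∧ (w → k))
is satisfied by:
  {b: True, k: False, l: False, w: False}
  {b: False, k: False, l: False, w: False}
  {b: True, w: True, k: False, l: False}
  {w: True, b: False, k: False, l: False}
  {b: True, k: True, w: False, l: False}
  {k: True, w: False, l: False, b: False}
  {b: True, w: True, k: True, l: False}
  {w: True, k: True, b: False, l: False}
  {l: True, b: True, w: False, k: False}
  {b: True, l: True, w: True, k: False}
  {l: True, w: True, b: False, k: False}
  {b: True, l: True, k: True, w: False}


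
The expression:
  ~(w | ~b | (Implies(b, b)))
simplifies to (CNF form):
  False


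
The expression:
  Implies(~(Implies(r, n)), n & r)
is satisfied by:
  {n: True, r: False}
  {r: False, n: False}
  {r: True, n: True}


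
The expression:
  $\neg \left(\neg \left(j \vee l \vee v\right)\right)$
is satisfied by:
  {v: True, l: True, j: True}
  {v: True, l: True, j: False}
  {v: True, j: True, l: False}
  {v: True, j: False, l: False}
  {l: True, j: True, v: False}
  {l: True, j: False, v: False}
  {j: True, l: False, v: False}


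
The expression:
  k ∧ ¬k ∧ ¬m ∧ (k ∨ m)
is never true.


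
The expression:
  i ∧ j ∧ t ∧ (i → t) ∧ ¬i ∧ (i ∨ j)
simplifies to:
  False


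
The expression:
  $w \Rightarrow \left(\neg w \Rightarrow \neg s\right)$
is always true.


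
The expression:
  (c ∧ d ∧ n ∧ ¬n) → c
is always true.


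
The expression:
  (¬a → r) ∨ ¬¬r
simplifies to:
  a ∨ r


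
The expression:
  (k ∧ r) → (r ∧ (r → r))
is always true.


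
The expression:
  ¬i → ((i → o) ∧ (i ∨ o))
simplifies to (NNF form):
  i ∨ o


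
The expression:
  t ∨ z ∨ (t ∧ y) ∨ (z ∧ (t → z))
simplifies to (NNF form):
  t ∨ z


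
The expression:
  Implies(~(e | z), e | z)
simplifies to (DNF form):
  e | z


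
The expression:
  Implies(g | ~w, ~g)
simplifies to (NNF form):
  ~g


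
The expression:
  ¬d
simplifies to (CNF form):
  ¬d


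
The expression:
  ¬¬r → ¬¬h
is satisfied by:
  {h: True, r: False}
  {r: False, h: False}
  {r: True, h: True}


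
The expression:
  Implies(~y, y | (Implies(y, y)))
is always true.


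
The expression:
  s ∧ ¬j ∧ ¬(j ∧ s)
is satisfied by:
  {s: True, j: False}


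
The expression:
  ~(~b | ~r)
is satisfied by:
  {r: True, b: True}


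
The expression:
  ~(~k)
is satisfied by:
  {k: True}


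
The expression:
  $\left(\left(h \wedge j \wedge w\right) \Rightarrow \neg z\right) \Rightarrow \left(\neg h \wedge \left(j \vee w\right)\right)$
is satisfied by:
  {j: True, w: True, z: True, h: False}
  {j: True, w: True, z: False, h: False}
  {j: True, z: True, w: False, h: False}
  {j: True, z: False, w: False, h: False}
  {w: True, z: True, j: False, h: False}
  {w: True, z: False, j: False, h: False}
  {h: True, j: True, w: True, z: True}


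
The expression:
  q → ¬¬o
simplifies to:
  o ∨ ¬q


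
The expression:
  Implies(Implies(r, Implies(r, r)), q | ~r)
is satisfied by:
  {q: True, r: False}
  {r: False, q: False}
  {r: True, q: True}


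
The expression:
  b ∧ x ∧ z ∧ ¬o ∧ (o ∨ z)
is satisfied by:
  {z: True, b: True, x: True, o: False}


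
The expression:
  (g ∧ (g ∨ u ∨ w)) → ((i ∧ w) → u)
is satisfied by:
  {u: True, w: False, i: False, g: False}
  {g: False, w: False, u: False, i: False}
  {g: True, u: True, w: False, i: False}
  {g: True, w: False, u: False, i: False}
  {i: True, u: True, g: False, w: False}
  {i: True, g: False, w: False, u: False}
  {i: True, g: True, u: True, w: False}
  {i: True, g: True, w: False, u: False}
  {u: True, w: True, i: False, g: False}
  {w: True, i: False, u: False, g: False}
  {g: True, w: True, u: True, i: False}
  {g: True, w: True, i: False, u: False}
  {u: True, w: True, i: True, g: False}
  {w: True, i: True, g: False, u: False}
  {g: True, w: True, i: True, u: True}


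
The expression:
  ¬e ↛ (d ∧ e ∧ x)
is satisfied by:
  {e: False}


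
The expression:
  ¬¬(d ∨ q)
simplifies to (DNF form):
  d ∨ q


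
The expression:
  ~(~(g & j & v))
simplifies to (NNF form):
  g & j & v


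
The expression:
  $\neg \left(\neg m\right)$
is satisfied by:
  {m: True}


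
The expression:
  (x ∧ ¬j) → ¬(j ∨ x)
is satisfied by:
  {j: True, x: False}
  {x: False, j: False}
  {x: True, j: True}


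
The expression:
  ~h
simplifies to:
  ~h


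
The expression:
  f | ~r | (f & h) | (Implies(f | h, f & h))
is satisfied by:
  {f: True, r: False, h: False}
  {f: False, r: False, h: False}
  {h: True, f: True, r: False}
  {h: True, f: False, r: False}
  {r: True, f: True, h: False}
  {r: True, f: False, h: False}
  {r: True, h: True, f: True}


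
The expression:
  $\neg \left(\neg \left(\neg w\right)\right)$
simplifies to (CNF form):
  $\neg w$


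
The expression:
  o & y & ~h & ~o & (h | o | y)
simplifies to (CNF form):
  False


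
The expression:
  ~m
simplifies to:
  ~m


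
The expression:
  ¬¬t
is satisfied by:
  {t: True}


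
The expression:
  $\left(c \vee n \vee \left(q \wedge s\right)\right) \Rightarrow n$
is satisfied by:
  {n: True, s: False, c: False, q: False}
  {n: True, q: True, s: False, c: False}
  {n: True, s: True, c: False, q: False}
  {n: True, q: True, s: True, c: False}
  {n: True, c: True, s: False, q: False}
  {n: True, c: True, q: True, s: False}
  {n: True, c: True, s: True, q: False}
  {n: True, q: True, c: True, s: True}
  {q: False, s: False, c: False, n: False}
  {q: True, s: False, c: False, n: False}
  {s: True, q: False, c: False, n: False}


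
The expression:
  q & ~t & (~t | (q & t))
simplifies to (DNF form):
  q & ~t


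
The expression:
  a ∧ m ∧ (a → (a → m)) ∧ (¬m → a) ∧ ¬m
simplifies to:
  False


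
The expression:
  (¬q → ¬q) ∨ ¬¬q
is always true.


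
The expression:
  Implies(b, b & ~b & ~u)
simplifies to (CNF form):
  ~b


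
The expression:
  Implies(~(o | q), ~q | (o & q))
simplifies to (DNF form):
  True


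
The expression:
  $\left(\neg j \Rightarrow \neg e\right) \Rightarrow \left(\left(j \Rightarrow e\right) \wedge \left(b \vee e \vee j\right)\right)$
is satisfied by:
  {b: True, e: True, j: False}
  {e: True, j: False, b: False}
  {b: True, e: True, j: True}
  {e: True, j: True, b: False}
  {b: True, j: False, e: False}


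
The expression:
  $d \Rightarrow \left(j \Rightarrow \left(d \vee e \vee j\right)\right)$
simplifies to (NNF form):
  $\text{True}$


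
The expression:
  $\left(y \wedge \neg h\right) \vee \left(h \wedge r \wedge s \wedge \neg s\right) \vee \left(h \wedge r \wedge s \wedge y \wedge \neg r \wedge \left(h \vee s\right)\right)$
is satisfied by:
  {y: True, h: False}


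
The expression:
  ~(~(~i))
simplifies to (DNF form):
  ~i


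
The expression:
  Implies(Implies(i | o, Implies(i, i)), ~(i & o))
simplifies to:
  ~i | ~o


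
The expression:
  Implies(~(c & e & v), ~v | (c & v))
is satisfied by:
  {c: True, v: False}
  {v: False, c: False}
  {v: True, c: True}


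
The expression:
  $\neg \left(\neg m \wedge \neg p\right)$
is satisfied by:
  {m: True, p: True}
  {m: True, p: False}
  {p: True, m: False}


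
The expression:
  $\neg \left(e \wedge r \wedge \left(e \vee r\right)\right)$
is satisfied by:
  {e: False, r: False}
  {r: True, e: False}
  {e: True, r: False}


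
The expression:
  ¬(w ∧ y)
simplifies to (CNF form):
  ¬w ∨ ¬y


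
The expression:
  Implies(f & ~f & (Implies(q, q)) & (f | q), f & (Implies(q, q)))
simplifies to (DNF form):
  True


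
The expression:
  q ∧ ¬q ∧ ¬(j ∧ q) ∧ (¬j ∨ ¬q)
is never true.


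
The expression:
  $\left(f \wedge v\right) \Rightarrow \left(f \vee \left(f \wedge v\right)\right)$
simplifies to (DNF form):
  $\text{True}$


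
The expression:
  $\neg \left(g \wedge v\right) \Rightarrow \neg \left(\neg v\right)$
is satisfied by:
  {v: True}


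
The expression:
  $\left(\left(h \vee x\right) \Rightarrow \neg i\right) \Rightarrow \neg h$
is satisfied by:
  {i: True, h: False}
  {h: False, i: False}
  {h: True, i: True}


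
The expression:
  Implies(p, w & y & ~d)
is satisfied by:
  {y: True, w: True, d: False, p: False}
  {y: True, w: False, d: False, p: False}
  {w: True, y: False, d: False, p: False}
  {y: False, w: False, d: False, p: False}
  {y: True, d: True, w: True, p: False}
  {y: True, d: True, w: False, p: False}
  {d: True, w: True, y: False, p: False}
  {d: True, y: False, w: False, p: False}
  {y: True, p: True, d: False, w: True}


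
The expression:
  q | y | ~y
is always true.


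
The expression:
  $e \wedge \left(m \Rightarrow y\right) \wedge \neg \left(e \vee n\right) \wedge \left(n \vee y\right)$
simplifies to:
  $\text{False}$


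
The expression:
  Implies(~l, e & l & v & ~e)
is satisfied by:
  {l: True}


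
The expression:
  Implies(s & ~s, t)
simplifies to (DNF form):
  True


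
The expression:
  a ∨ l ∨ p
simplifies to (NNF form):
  a ∨ l ∨ p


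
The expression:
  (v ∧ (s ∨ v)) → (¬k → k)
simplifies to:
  k ∨ ¬v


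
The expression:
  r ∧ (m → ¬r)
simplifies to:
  r ∧ ¬m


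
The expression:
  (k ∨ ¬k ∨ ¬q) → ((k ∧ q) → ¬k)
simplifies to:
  ¬k ∨ ¬q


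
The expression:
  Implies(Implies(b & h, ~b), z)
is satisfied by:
  {b: True, z: True, h: True}
  {b: True, z: True, h: False}
  {z: True, h: True, b: False}
  {z: True, h: False, b: False}
  {b: True, h: True, z: False}


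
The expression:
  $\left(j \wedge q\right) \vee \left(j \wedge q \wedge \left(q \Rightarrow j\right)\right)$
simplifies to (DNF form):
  $j \wedge q$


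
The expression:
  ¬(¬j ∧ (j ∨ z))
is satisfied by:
  {j: True, z: False}
  {z: False, j: False}
  {z: True, j: True}


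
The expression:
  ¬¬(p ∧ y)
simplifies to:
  p ∧ y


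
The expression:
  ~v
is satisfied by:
  {v: False}


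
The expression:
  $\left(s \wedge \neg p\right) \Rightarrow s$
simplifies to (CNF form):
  $\text{True}$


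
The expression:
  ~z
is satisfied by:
  {z: False}


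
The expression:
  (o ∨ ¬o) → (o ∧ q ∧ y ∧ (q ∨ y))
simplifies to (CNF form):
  o ∧ q ∧ y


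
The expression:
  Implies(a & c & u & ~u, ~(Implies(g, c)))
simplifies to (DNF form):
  True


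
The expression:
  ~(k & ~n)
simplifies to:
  n | ~k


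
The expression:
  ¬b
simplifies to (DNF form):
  ¬b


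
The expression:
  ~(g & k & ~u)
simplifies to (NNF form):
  u | ~g | ~k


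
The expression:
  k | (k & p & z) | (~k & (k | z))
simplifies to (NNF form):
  k | z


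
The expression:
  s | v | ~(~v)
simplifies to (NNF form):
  s | v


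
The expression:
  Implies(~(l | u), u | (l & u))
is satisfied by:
  {l: True, u: True}
  {l: True, u: False}
  {u: True, l: False}


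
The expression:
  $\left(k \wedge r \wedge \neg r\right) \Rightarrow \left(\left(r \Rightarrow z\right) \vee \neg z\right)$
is always true.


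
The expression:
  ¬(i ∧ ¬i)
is always true.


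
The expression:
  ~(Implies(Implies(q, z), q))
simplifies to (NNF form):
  ~q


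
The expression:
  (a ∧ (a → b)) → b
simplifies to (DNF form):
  True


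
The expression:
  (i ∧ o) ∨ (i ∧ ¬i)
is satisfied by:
  {i: True, o: True}


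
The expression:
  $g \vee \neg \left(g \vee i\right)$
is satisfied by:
  {g: True, i: False}
  {i: False, g: False}
  {i: True, g: True}


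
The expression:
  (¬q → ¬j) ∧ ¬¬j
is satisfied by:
  {j: True, q: True}


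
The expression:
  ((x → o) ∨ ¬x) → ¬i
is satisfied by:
  {x: True, o: False, i: False}
  {o: False, i: False, x: False}
  {x: True, o: True, i: False}
  {o: True, x: False, i: False}
  {i: True, x: True, o: False}


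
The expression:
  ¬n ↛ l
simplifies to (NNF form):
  ¬l ∧ ¬n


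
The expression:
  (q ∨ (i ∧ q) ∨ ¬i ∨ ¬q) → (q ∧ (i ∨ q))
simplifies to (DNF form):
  q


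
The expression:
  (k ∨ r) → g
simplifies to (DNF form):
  g ∨ (¬k ∧ ¬r)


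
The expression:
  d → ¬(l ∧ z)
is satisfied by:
  {l: False, z: False, d: False}
  {d: True, l: False, z: False}
  {z: True, l: False, d: False}
  {d: True, z: True, l: False}
  {l: True, d: False, z: False}
  {d: True, l: True, z: False}
  {z: True, l: True, d: False}


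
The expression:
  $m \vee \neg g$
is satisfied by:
  {m: True, g: False}
  {g: False, m: False}
  {g: True, m: True}


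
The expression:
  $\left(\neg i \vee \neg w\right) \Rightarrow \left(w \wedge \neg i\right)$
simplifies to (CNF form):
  $w$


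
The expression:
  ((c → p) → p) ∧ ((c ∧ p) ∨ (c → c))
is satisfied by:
  {c: True, p: True}
  {c: True, p: False}
  {p: True, c: False}


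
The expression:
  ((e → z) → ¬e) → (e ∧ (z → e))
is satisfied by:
  {e: True}


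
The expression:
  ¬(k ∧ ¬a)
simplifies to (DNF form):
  a ∨ ¬k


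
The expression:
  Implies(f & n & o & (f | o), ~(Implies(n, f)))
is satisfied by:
  {o: False, n: False, f: False}
  {f: True, o: False, n: False}
  {n: True, o: False, f: False}
  {f: True, n: True, o: False}
  {o: True, f: False, n: False}
  {f: True, o: True, n: False}
  {n: True, o: True, f: False}


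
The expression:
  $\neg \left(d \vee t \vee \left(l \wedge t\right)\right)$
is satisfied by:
  {d: False, t: False}


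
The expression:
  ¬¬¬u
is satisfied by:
  {u: False}


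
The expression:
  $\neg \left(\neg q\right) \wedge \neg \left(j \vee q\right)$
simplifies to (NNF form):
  $\text{False}$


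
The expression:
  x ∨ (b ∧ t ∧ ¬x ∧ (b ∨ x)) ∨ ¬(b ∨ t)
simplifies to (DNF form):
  x ∨ (b ∧ t) ∨ (¬b ∧ ¬t)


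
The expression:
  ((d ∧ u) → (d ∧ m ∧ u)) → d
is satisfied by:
  {d: True}


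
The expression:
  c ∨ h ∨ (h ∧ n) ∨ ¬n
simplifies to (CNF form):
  c ∨ h ∨ ¬n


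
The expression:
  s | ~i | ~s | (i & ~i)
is always true.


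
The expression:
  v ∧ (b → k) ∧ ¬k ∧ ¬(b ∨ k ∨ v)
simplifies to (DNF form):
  False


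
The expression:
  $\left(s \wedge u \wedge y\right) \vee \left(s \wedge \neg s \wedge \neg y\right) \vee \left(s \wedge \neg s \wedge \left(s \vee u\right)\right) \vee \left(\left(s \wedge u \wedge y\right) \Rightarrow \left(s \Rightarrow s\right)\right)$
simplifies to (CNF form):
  $\text{True}$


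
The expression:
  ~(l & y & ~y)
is always true.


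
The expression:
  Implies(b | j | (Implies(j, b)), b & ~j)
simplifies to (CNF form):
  b & ~j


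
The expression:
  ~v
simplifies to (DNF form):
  ~v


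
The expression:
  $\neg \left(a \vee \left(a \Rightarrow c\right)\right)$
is never true.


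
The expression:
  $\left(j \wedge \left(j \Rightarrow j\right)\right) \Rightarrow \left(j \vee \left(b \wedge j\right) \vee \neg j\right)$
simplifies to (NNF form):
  $\text{True}$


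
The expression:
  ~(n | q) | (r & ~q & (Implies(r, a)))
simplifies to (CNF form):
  ~q & (a | ~n) & (r | ~n)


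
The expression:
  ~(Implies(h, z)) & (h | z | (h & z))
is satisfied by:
  {h: True, z: False}


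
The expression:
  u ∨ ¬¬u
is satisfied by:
  {u: True}


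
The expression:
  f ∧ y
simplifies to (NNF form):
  f ∧ y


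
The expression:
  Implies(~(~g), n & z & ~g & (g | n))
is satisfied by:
  {g: False}


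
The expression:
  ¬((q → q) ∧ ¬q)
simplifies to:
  q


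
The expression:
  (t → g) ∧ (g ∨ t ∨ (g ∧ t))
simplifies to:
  g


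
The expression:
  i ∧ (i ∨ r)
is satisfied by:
  {i: True}


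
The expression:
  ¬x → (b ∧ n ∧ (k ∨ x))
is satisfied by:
  {x: True, b: True, n: True, k: True}
  {x: True, b: True, n: True, k: False}
  {x: True, b: True, k: True, n: False}
  {x: True, b: True, k: False, n: False}
  {x: True, n: True, k: True, b: False}
  {x: True, n: True, k: False, b: False}
  {x: True, n: False, k: True, b: False}
  {x: True, n: False, k: False, b: False}
  {b: True, n: True, k: True, x: False}


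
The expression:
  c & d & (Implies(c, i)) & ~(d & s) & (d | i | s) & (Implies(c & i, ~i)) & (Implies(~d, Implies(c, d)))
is never true.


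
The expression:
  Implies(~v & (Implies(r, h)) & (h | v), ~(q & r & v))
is always true.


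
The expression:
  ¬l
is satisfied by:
  {l: False}


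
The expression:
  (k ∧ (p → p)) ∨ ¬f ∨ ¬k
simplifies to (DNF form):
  True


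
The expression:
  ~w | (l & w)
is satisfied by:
  {l: True, w: False}
  {w: False, l: False}
  {w: True, l: True}


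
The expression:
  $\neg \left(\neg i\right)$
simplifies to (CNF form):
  $i$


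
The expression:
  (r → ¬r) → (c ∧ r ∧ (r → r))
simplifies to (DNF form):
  r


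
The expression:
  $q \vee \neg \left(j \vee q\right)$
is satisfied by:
  {q: True, j: False}
  {j: False, q: False}
  {j: True, q: True}


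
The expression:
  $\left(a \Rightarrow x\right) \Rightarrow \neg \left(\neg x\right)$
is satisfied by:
  {a: True, x: True}
  {a: True, x: False}
  {x: True, a: False}


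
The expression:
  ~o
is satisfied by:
  {o: False}


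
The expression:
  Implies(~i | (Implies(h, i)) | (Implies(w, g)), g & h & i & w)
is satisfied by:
  {h: True, i: True, w: True, g: True}


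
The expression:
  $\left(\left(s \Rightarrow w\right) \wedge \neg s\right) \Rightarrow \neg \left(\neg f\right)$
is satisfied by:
  {s: True, f: True}
  {s: True, f: False}
  {f: True, s: False}


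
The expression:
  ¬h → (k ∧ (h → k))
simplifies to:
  h ∨ k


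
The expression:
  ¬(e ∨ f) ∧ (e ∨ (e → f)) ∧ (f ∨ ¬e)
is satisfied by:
  {e: False, f: False}


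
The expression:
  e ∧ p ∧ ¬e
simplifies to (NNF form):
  False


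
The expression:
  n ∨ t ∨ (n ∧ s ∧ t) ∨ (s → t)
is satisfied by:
  {n: True, t: True, s: False}
  {n: True, s: False, t: False}
  {t: True, s: False, n: False}
  {t: False, s: False, n: False}
  {n: True, t: True, s: True}
  {n: True, s: True, t: False}
  {t: True, s: True, n: False}


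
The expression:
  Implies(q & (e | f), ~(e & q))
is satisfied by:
  {e: False, q: False}
  {q: True, e: False}
  {e: True, q: False}


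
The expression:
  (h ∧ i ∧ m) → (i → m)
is always true.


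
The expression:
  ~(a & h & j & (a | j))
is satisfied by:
  {h: False, a: False, j: False}
  {j: True, h: False, a: False}
  {a: True, h: False, j: False}
  {j: True, a: True, h: False}
  {h: True, j: False, a: False}
  {j: True, h: True, a: False}
  {a: True, h: True, j: False}


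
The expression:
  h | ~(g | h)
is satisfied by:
  {h: True, g: False}
  {g: False, h: False}
  {g: True, h: True}


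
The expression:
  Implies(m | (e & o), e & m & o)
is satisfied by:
  {m: False, o: False, e: False}
  {e: True, m: False, o: False}
  {o: True, m: False, e: False}
  {e: True, o: True, m: True}


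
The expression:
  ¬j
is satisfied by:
  {j: False}


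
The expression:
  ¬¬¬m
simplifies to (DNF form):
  ¬m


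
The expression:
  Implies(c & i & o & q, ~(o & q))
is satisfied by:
  {o: False, c: False, q: False, i: False}
  {i: True, o: False, c: False, q: False}
  {q: True, o: False, c: False, i: False}
  {i: True, q: True, o: False, c: False}
  {c: True, i: False, o: False, q: False}
  {i: True, c: True, o: False, q: False}
  {q: True, c: True, i: False, o: False}
  {i: True, q: True, c: True, o: False}
  {o: True, q: False, c: False, i: False}
  {i: True, o: True, q: False, c: False}
  {q: True, o: True, i: False, c: False}
  {i: True, q: True, o: True, c: False}
  {c: True, o: True, q: False, i: False}
  {i: True, c: True, o: True, q: False}
  {q: True, c: True, o: True, i: False}


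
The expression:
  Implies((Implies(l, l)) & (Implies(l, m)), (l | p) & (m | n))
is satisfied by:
  {l: True, p: True, n: True, m: True}
  {l: True, p: True, n: True, m: False}
  {l: True, p: True, m: True, n: False}
  {l: True, p: True, m: False, n: False}
  {l: True, n: True, m: True, p: False}
  {l: True, n: True, m: False, p: False}
  {l: True, n: False, m: True, p: False}
  {l: True, n: False, m: False, p: False}
  {p: True, n: True, m: True, l: False}
  {p: True, n: True, m: False, l: False}
  {p: True, m: True, n: False, l: False}


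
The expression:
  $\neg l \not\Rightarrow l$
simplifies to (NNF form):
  $\neg l$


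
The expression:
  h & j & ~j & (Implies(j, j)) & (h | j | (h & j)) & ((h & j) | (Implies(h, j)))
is never true.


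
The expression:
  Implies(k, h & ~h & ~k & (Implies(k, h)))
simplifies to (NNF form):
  ~k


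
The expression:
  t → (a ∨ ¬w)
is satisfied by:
  {a: True, w: False, t: False}
  {w: False, t: False, a: False}
  {a: True, t: True, w: False}
  {t: True, w: False, a: False}
  {a: True, w: True, t: False}
  {w: True, a: False, t: False}
  {a: True, t: True, w: True}


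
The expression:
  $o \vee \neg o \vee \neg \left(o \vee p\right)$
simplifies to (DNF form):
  $\text{True}$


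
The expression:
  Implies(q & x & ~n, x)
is always true.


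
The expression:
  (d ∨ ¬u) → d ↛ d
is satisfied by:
  {u: True, d: False}


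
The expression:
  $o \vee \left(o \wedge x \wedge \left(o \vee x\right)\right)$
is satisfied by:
  {o: True}


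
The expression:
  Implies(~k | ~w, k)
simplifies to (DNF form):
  k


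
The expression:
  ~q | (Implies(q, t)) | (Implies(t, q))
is always true.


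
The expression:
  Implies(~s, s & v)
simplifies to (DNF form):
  s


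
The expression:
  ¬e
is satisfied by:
  {e: False}


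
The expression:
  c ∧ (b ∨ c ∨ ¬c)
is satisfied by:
  {c: True}


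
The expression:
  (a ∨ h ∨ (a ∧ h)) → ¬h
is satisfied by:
  {h: False}


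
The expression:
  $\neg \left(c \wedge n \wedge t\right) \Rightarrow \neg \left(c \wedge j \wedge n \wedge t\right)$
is always true.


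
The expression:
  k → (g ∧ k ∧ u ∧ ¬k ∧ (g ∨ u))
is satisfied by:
  {k: False}


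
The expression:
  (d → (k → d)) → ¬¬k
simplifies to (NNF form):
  k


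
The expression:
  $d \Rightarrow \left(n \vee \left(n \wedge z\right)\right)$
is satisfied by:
  {n: True, d: False}
  {d: False, n: False}
  {d: True, n: True}


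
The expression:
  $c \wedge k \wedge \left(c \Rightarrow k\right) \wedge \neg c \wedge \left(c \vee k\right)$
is never true.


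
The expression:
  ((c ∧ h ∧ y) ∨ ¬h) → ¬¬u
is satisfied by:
  {u: True, h: True, c: False, y: False}
  {y: True, u: True, h: True, c: False}
  {u: True, c: True, h: True, y: False}
  {y: True, u: True, c: True, h: True}
  {u: True, h: False, c: False, y: False}
  {u: True, y: True, h: False, c: False}
  {u: True, c: True, h: False, y: False}
  {u: True, y: True, c: True, h: False}
  {h: True, y: False, c: False, u: False}
  {y: True, h: True, c: False, u: False}
  {c: True, h: True, y: False, u: False}


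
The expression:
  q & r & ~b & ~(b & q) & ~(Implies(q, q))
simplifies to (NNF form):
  False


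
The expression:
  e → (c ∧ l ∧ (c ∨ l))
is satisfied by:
  {c: True, l: True, e: False}
  {c: True, l: False, e: False}
  {l: True, c: False, e: False}
  {c: False, l: False, e: False}
  {c: True, e: True, l: True}


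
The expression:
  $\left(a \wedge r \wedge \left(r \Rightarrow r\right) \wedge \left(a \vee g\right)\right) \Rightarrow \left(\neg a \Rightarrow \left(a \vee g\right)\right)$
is always true.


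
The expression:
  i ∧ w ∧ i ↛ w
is never true.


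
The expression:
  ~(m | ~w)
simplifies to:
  w & ~m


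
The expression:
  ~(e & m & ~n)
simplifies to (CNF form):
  n | ~e | ~m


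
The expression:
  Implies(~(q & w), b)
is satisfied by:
  {b: True, q: True, w: True}
  {b: True, q: True, w: False}
  {b: True, w: True, q: False}
  {b: True, w: False, q: False}
  {q: True, w: True, b: False}


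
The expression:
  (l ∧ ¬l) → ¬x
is always true.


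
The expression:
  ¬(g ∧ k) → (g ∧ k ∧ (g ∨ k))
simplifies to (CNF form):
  g ∧ k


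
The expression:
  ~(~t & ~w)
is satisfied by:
  {t: True, w: True}
  {t: True, w: False}
  {w: True, t: False}


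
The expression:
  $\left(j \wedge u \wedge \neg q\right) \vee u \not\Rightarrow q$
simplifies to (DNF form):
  $u \wedge \neg q$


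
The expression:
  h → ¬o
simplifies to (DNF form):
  ¬h ∨ ¬o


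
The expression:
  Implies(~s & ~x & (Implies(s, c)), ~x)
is always true.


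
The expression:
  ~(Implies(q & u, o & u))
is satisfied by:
  {u: True, q: True, o: False}


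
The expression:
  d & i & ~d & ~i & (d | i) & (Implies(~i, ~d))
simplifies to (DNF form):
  False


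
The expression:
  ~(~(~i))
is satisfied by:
  {i: False}


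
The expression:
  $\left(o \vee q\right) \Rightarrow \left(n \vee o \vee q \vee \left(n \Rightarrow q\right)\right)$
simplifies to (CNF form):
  $\text{True}$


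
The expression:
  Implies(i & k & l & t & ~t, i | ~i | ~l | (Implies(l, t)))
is always true.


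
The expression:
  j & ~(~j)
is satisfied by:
  {j: True}


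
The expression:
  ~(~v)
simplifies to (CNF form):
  v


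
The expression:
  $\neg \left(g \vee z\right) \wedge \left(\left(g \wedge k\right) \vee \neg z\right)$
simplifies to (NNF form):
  $\neg g \wedge \neg z$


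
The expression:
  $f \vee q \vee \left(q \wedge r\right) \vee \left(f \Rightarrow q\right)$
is always true.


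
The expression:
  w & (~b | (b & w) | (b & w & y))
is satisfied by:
  {w: True}


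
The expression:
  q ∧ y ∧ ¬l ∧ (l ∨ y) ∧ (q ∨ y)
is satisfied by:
  {y: True, q: True, l: False}


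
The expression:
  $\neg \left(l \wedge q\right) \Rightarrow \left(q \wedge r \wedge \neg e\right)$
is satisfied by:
  {r: True, l: True, q: True, e: False}
  {l: True, q: True, e: False, r: False}
  {r: True, l: True, q: True, e: True}
  {l: True, q: True, e: True, r: False}
  {q: True, r: True, e: False, l: False}


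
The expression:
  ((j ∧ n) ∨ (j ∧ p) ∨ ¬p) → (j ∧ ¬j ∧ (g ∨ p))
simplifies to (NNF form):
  p ∧ ¬j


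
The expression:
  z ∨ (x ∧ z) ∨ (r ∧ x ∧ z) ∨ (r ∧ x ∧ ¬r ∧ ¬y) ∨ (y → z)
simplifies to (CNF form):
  z ∨ ¬y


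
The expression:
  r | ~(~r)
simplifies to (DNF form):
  r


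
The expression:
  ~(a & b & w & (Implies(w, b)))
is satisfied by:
  {w: False, a: False, b: False}
  {b: True, w: False, a: False}
  {a: True, w: False, b: False}
  {b: True, a: True, w: False}
  {w: True, b: False, a: False}
  {b: True, w: True, a: False}
  {a: True, w: True, b: False}


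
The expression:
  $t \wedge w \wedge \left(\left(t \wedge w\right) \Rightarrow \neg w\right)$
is never true.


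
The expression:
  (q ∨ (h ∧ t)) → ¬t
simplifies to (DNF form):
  (¬h ∧ ¬q) ∨ ¬t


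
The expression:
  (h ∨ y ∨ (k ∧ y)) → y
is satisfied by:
  {y: True, h: False}
  {h: False, y: False}
  {h: True, y: True}


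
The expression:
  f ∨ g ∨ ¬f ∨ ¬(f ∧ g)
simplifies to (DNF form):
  True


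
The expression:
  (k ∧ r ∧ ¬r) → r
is always true.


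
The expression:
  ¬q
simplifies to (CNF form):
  ¬q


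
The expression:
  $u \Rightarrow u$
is always true.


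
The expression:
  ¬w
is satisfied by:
  {w: False}


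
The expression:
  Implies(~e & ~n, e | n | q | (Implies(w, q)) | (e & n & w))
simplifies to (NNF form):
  e | n | q | ~w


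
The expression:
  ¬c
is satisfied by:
  {c: False}


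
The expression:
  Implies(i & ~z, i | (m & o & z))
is always true.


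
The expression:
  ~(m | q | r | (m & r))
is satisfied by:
  {q: False, r: False, m: False}


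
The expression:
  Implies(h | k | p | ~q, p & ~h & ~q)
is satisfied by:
  {p: True, k: False, h: False, q: False}
  {p: True, k: True, h: False, q: False}
  {q: True, k: False, h: False, p: False}


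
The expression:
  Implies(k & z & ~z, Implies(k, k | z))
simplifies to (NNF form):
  True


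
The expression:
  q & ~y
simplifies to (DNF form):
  q & ~y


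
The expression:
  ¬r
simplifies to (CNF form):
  ¬r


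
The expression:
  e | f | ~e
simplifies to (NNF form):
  True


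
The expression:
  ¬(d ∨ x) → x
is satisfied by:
  {x: True, d: True}
  {x: True, d: False}
  {d: True, x: False}


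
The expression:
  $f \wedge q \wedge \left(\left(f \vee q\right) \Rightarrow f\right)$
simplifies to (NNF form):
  $f \wedge q$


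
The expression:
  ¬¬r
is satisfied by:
  {r: True}


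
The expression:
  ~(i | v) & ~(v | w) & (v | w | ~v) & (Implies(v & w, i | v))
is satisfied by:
  {v: False, w: False, i: False}


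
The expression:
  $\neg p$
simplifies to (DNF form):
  $\neg p$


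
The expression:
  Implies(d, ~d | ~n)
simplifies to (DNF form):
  ~d | ~n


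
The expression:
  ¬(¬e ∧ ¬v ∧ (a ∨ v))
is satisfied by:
  {v: True, e: True, a: False}
  {v: True, e: False, a: False}
  {e: True, v: False, a: False}
  {v: False, e: False, a: False}
  {a: True, v: True, e: True}
  {a: True, v: True, e: False}
  {a: True, e: True, v: False}


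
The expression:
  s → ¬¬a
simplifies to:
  a ∨ ¬s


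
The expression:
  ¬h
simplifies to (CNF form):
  ¬h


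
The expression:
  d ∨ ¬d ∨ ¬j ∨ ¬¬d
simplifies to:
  True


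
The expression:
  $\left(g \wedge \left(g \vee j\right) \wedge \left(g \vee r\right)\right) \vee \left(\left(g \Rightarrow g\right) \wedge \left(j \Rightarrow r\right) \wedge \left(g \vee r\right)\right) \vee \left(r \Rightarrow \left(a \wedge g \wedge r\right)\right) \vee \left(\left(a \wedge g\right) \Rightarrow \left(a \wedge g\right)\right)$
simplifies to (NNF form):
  $\text{True}$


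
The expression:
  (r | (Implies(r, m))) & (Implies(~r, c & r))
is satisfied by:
  {r: True}


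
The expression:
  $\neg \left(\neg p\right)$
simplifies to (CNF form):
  $p$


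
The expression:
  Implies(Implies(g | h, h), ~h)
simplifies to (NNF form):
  ~h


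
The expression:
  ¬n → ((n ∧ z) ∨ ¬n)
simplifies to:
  True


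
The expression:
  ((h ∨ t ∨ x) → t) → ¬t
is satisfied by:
  {t: False}


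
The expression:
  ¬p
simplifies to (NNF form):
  ¬p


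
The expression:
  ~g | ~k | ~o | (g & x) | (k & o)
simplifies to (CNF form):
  True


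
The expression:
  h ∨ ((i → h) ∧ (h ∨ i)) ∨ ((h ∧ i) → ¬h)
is always true.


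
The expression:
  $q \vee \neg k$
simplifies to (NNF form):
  $q \vee \neg k$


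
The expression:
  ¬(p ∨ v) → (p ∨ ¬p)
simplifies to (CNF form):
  True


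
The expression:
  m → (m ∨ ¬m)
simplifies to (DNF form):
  True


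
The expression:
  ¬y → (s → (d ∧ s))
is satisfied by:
  {y: True, d: True, s: False}
  {y: True, s: False, d: False}
  {d: True, s: False, y: False}
  {d: False, s: False, y: False}
  {y: True, d: True, s: True}
  {y: True, s: True, d: False}
  {d: True, s: True, y: False}


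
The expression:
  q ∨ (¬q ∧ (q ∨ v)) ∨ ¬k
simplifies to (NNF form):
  q ∨ v ∨ ¬k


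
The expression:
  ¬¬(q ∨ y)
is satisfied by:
  {y: True, q: True}
  {y: True, q: False}
  {q: True, y: False}


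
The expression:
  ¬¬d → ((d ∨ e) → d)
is always true.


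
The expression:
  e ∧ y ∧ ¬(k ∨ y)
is never true.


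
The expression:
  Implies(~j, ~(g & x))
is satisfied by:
  {j: True, x: False, g: False}
  {j: False, x: False, g: False}
  {g: True, j: True, x: False}
  {g: True, j: False, x: False}
  {x: True, j: True, g: False}
  {x: True, j: False, g: False}
  {x: True, g: True, j: True}


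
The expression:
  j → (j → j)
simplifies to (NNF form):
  True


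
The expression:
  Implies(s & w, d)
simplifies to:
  d | ~s | ~w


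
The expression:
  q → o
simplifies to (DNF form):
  o ∨ ¬q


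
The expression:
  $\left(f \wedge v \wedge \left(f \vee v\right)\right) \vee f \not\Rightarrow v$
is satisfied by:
  {f: True}


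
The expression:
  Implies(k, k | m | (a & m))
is always true.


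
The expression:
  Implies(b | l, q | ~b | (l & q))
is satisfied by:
  {q: True, b: False}
  {b: False, q: False}
  {b: True, q: True}


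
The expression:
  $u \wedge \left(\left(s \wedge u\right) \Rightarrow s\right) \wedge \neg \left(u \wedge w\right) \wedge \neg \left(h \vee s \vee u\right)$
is never true.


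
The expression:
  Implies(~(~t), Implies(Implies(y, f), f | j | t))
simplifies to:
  True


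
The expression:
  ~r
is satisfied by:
  {r: False}


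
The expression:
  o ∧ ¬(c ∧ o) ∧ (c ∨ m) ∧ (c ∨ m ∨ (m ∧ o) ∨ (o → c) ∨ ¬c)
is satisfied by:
  {m: True, o: True, c: False}


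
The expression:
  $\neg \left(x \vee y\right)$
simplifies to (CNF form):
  $\neg x \wedge \neg y$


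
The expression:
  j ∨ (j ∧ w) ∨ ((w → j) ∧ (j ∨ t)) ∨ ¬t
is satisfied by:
  {j: True, w: False, t: False}
  {w: False, t: False, j: False}
  {j: True, t: True, w: False}
  {t: True, w: False, j: False}
  {j: True, w: True, t: False}
  {w: True, j: False, t: False}
  {j: True, t: True, w: True}


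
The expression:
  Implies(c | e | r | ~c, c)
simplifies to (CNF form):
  c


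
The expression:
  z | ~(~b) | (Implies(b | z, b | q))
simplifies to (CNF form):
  True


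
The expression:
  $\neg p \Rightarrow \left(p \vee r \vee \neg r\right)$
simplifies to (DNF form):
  $\text{True}$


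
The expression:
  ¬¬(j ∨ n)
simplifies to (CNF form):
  j ∨ n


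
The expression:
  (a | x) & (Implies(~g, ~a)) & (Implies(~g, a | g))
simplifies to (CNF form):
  g & (a | x)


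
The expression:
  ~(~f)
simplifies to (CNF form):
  f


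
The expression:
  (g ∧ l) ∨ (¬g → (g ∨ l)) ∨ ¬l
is always true.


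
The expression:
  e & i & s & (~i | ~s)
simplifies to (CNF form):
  False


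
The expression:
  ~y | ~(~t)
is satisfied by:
  {t: True, y: False}
  {y: False, t: False}
  {y: True, t: True}


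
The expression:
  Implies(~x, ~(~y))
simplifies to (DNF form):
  x | y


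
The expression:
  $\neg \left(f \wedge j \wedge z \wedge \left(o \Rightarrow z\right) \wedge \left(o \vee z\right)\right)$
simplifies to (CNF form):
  $\neg f \vee \neg j \vee \neg z$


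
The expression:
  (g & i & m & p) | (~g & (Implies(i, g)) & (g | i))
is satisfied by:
  {m: True, p: True, g: True, i: True}


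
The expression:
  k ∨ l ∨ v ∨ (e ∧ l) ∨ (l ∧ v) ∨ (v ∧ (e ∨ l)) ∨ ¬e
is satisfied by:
  {v: True, k: True, l: True, e: False}
  {v: True, k: True, e: False, l: False}
  {v: True, l: True, e: False, k: False}
  {v: True, e: False, l: False, k: False}
  {k: True, l: True, e: False, v: False}
  {k: True, e: False, l: False, v: False}
  {l: True, k: False, e: False, v: False}
  {k: False, e: False, l: False, v: False}
  {k: True, v: True, e: True, l: True}
  {k: True, v: True, e: True, l: False}
  {v: True, e: True, l: True, k: False}
  {v: True, e: True, k: False, l: False}
  {l: True, e: True, k: True, v: False}
  {e: True, k: True, v: False, l: False}
  {e: True, l: True, v: False, k: False}


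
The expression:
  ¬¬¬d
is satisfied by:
  {d: False}


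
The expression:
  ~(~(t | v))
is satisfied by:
  {t: True, v: True}
  {t: True, v: False}
  {v: True, t: False}


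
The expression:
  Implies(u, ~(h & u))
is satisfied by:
  {h: False, u: False}
  {u: True, h: False}
  {h: True, u: False}


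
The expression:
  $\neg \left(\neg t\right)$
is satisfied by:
  {t: True}


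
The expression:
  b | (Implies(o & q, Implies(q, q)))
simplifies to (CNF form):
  True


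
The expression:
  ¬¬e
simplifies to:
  e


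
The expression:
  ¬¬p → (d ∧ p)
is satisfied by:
  {d: True, p: False}
  {p: False, d: False}
  {p: True, d: True}


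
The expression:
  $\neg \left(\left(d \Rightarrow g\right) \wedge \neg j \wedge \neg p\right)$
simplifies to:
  $j \vee p \vee \left(d \wedge \neg g\right)$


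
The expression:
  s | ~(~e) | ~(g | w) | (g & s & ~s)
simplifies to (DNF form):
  e | s | (~g & ~w)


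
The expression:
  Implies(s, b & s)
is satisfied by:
  {b: True, s: False}
  {s: False, b: False}
  {s: True, b: True}


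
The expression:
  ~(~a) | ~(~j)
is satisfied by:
  {a: True, j: True}
  {a: True, j: False}
  {j: True, a: False}


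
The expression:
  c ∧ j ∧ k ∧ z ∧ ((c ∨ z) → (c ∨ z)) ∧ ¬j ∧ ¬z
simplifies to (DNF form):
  False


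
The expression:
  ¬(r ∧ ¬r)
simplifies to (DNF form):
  True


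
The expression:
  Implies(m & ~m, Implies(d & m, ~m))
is always true.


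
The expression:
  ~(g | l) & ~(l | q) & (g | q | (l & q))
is never true.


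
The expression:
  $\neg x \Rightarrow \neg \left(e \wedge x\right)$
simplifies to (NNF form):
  $\text{True}$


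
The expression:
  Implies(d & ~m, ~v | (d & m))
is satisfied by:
  {m: True, v: False, d: False}
  {v: False, d: False, m: False}
  {d: True, m: True, v: False}
  {d: True, v: False, m: False}
  {m: True, v: True, d: False}
  {v: True, m: False, d: False}
  {d: True, v: True, m: True}


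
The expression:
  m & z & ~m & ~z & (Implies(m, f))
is never true.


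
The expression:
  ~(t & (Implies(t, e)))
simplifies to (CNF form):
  ~e | ~t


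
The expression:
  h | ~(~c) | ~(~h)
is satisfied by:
  {c: True, h: True}
  {c: True, h: False}
  {h: True, c: False}


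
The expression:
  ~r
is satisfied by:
  {r: False}


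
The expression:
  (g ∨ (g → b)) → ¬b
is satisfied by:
  {b: False}
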